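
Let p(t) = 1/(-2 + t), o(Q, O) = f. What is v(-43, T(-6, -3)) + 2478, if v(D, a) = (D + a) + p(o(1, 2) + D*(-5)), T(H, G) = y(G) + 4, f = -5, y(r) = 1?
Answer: 507521/208 ≈ 2440.0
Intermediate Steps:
T(H, G) = 5 (T(H, G) = 1 + 4 = 5)
o(Q, O) = -5
v(D, a) = D + a + 1/(-7 - 5*D) (v(D, a) = (D + a) + 1/(-2 + (-5 + D*(-5))) = (D + a) + 1/(-2 + (-5 - 5*D)) = (D + a) + 1/(-7 - 5*D) = D + a + 1/(-7 - 5*D))
v(-43, T(-6, -3)) + 2478 = (-1 + (7 + 5*(-43))*(-43 + 5))/(7 + 5*(-43)) + 2478 = (-1 + (7 - 215)*(-38))/(7 - 215) + 2478 = (-1 - 208*(-38))/(-208) + 2478 = -(-1 + 7904)/208 + 2478 = -1/208*7903 + 2478 = -7903/208 + 2478 = 507521/208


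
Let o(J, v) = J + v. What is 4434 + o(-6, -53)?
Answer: 4375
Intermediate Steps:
4434 + o(-6, -53) = 4434 + (-6 - 53) = 4434 - 59 = 4375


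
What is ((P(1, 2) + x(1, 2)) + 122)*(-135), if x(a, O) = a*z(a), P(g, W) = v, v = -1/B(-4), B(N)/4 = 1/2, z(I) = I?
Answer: -33075/2 ≈ -16538.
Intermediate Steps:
B(N) = 2 (B(N) = 4/2 = 4*(½) = 2)
v = -½ (v = -1/2 = -1*½ = -½ ≈ -0.50000)
P(g, W) = -½
x(a, O) = a² (x(a, O) = a*a = a²)
((P(1, 2) + x(1, 2)) + 122)*(-135) = ((-½ + 1²) + 122)*(-135) = ((-½ + 1) + 122)*(-135) = (½ + 122)*(-135) = (245/2)*(-135) = -33075/2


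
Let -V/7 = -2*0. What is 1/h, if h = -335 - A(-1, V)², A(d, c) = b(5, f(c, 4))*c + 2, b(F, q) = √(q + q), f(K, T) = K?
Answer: -1/339 ≈ -0.0029499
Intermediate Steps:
b(F, q) = √2*√q (b(F, q) = √(2*q) = √2*√q)
V = 0 (V = -(-14)*0 = -7*0 = 0)
A(d, c) = 2 + √2*c^(3/2) (A(d, c) = (√2*√c)*c + 2 = √2*c^(3/2) + 2 = 2 + √2*c^(3/2))
h = -339 (h = -335 - (2 + √2*0^(3/2))² = -335 - (2 + √2*0)² = -335 - (2 + 0)² = -335 - 1*2² = -335 - 1*4 = -335 - 4 = -339)
1/h = 1/(-339) = -1/339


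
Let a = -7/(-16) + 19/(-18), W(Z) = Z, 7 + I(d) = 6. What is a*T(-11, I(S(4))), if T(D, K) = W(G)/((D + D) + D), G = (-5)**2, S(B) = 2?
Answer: 2225/4752 ≈ 0.46822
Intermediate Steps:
I(d) = -1 (I(d) = -7 + 6 = -1)
G = 25
T(D, K) = 25/(3*D) (T(D, K) = 25/((D + D) + D) = 25/(2*D + D) = 25/((3*D)) = 25*(1/(3*D)) = 25/(3*D))
a = -89/144 (a = -7*(-1/16) + 19*(-1/18) = 7/16 - 19/18 = -89/144 ≈ -0.61806)
a*T(-11, I(S(4))) = -2225/(432*(-11)) = -2225*(-1)/(432*11) = -89/144*(-25/33) = 2225/4752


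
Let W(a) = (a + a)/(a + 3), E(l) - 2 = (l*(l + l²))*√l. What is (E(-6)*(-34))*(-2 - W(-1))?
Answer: 68 - 6120*I*√6 ≈ 68.0 - 14991.0*I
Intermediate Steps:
E(l) = 2 + l^(3/2)*(l + l²) (E(l) = 2 + (l*(l + l²))*√l = 2 + l^(3/2)*(l + l²))
W(a) = 2*a/(3 + a) (W(a) = (2*a)/(3 + a) = 2*a/(3 + a))
(E(-6)*(-34))*(-2 - W(-1)) = ((2 + (-6)^(5/2) + (-6)^(7/2))*(-34))*(-2 - 2*(-1)/(3 - 1)) = ((2 + 36*I*√6 - 216*I*√6)*(-34))*(-2 - 2*(-1)/2) = ((2 - 180*I*√6)*(-34))*(-2 - 2*(-1)/2) = (-68 + 6120*I*√6)*(-2 - 1*(-1)) = (-68 + 6120*I*√6)*(-2 + 1) = (-68 + 6120*I*√6)*(-1) = 68 - 6120*I*√6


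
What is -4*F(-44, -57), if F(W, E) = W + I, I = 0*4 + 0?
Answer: 176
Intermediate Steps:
I = 0 (I = 0 + 0 = 0)
F(W, E) = W (F(W, E) = W + 0 = W)
-4*F(-44, -57) = -4*(-44) = 176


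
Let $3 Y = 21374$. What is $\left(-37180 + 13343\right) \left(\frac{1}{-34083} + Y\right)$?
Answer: $- \frac{5788339019881}{34083} \approx -1.6983 \cdot 10^{8}$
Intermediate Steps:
$Y = \frac{21374}{3}$ ($Y = \frac{1}{3} \cdot 21374 = \frac{21374}{3} \approx 7124.7$)
$\left(-37180 + 13343\right) \left(\frac{1}{-34083} + Y\right) = \left(-37180 + 13343\right) \left(\frac{1}{-34083} + \frac{21374}{3}\right) = - 23837 \left(- \frac{1}{34083} + \frac{21374}{3}\right) = \left(-23837\right) \frac{242830013}{34083} = - \frac{5788339019881}{34083}$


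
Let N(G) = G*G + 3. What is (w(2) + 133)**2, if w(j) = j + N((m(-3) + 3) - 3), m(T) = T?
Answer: 21609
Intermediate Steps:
N(G) = 3 + G**2 (N(G) = G**2 + 3 = 3 + G**2)
w(j) = 12 + j (w(j) = j + (3 + ((-3 + 3) - 3)**2) = j + (3 + (0 - 3)**2) = j + (3 + (-3)**2) = j + (3 + 9) = j + 12 = 12 + j)
(w(2) + 133)**2 = ((12 + 2) + 133)**2 = (14 + 133)**2 = 147**2 = 21609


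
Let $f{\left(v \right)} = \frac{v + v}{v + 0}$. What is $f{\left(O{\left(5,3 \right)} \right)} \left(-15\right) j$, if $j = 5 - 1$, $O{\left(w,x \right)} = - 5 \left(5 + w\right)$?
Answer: $-120$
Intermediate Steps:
$O{\left(w,x \right)} = -25 - 5 w$
$j = 4$ ($j = 5 - 1 = 4$)
$f{\left(v \right)} = 2$ ($f{\left(v \right)} = \frac{2 v}{v} = 2$)
$f{\left(O{\left(5,3 \right)} \right)} \left(-15\right) j = 2 \left(-15\right) 4 = \left(-30\right) 4 = -120$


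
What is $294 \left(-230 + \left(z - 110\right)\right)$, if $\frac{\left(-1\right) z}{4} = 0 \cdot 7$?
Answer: $-99960$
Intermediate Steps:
$z = 0$ ($z = - 4 \cdot 0 \cdot 7 = \left(-4\right) 0 = 0$)
$294 \left(-230 + \left(z - 110\right)\right) = 294 \left(-230 + \left(0 - 110\right)\right) = 294 \left(-230 - 110\right) = 294 \left(-340\right) = -99960$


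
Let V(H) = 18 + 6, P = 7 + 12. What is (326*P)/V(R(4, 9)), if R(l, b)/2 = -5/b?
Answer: 3097/12 ≈ 258.08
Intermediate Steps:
R(l, b) = -10/b (R(l, b) = 2*(-5/b) = -10/b)
P = 19
V(H) = 24
(326*P)/V(R(4, 9)) = (326*19)/24 = 6194*(1/24) = 3097/12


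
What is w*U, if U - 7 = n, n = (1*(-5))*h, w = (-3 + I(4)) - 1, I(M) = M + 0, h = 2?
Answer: 0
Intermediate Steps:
I(M) = M
w = 0 (w = (-3 + 4) - 1 = 1 - 1 = 0)
n = -10 (n = (1*(-5))*2 = -5*2 = -10)
U = -3 (U = 7 - 10 = -3)
w*U = 0*(-3) = 0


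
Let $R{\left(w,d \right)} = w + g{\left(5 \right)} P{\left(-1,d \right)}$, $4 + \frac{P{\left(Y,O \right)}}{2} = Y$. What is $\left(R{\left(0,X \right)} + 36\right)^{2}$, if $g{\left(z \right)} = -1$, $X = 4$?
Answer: $2116$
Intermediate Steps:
$P{\left(Y,O \right)} = -8 + 2 Y$
$R{\left(w,d \right)} = 10 + w$ ($R{\left(w,d \right)} = w - \left(-8 + 2 \left(-1\right)\right) = w - \left(-8 - 2\right) = w - -10 = w + 10 = 10 + w$)
$\left(R{\left(0,X \right)} + 36\right)^{2} = \left(\left(10 + 0\right) + 36\right)^{2} = \left(10 + 36\right)^{2} = 46^{2} = 2116$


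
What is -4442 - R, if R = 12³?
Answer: -6170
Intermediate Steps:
R = 1728
-4442 - R = -4442 - 1*1728 = -4442 - 1728 = -6170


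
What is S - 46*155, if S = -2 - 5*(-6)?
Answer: -7102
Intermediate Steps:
S = 28 (S = -2 + 30 = 28)
S - 46*155 = 28 - 46*155 = 28 - 7130 = -7102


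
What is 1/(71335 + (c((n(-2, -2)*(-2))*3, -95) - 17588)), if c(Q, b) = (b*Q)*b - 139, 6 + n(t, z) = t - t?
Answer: 1/378508 ≈ 2.6420e-6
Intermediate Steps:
n(t, z) = -6 (n(t, z) = -6 + (t - t) = -6 + 0 = -6)
c(Q, b) = -139 + Q*b**2 (c(Q, b) = (Q*b)*b - 139 = Q*b**2 - 139 = -139 + Q*b**2)
1/(71335 + (c((n(-2, -2)*(-2))*3, -95) - 17588)) = 1/(71335 + ((-139 + (-6*(-2)*3)*(-95)**2) - 17588)) = 1/(71335 + ((-139 + (12*3)*9025) - 17588)) = 1/(71335 + ((-139 + 36*9025) - 17588)) = 1/(71335 + ((-139 + 324900) - 17588)) = 1/(71335 + (324761 - 17588)) = 1/(71335 + 307173) = 1/378508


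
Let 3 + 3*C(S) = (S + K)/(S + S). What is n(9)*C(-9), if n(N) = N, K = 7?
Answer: -26/3 ≈ -8.6667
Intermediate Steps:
C(S) = -1 + (7 + S)/(6*S) (C(S) = -1 + ((S + 7)/(S + S))/3 = -1 + ((7 + S)/((2*S)))/3 = -1 + ((7 + S)*(1/(2*S)))/3 = -1 + ((7 + S)/(2*S))/3 = -1 + (7 + S)/(6*S))
n(9)*C(-9) = 9*((1/6)*(7 - 5*(-9))/(-9)) = 9*((1/6)*(-1/9)*(7 + 45)) = 9*((1/6)*(-1/9)*52) = 9*(-26/27) = -26/3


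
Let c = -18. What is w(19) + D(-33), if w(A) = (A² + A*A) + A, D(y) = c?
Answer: 723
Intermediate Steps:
D(y) = -18
w(A) = A + 2*A² (w(A) = (A² + A²) + A = 2*A² + A = A + 2*A²)
w(19) + D(-33) = 19*(1 + 2*19) - 18 = 19*(1 + 38) - 18 = 19*39 - 18 = 741 - 18 = 723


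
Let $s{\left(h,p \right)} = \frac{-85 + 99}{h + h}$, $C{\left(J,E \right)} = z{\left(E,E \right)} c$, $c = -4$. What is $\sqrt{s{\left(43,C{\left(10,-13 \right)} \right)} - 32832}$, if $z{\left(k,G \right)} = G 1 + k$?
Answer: $\frac{i \sqrt{60706067}}{43} \approx 181.2 i$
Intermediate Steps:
$z{\left(k,G \right)} = G + k$
$C{\left(J,E \right)} = - 8 E$ ($C{\left(J,E \right)} = \left(E + E\right) \left(-4\right) = 2 E \left(-4\right) = - 8 E$)
$s{\left(h,p \right)} = \frac{7}{h}$ ($s{\left(h,p \right)} = \frac{14}{2 h} = 14 \frac{1}{2 h} = \frac{7}{h}$)
$\sqrt{s{\left(43,C{\left(10,-13 \right)} \right)} - 32832} = \sqrt{\frac{7}{43} - 32832} = \sqrt{- \frac{1411769}{43}} = \frac{i \sqrt{60706067}}{43}$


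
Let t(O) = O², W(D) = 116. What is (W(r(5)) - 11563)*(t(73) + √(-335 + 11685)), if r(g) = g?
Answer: -61001063 - 57235*√454 ≈ -6.2221e+7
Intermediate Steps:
(W(r(5)) - 11563)*(t(73) + √(-335 + 11685)) = (116 - 11563)*(73² + √(-335 + 11685)) = -11447*(5329 + √11350) = -11447*(5329 + 5*√454) = -61001063 - 57235*√454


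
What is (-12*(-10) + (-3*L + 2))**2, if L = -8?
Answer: 21316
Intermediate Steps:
(-12*(-10) + (-3*L + 2))**2 = (-12*(-10) + (-3*(-8) + 2))**2 = (120 + (24 + 2))**2 = (120 + 26)**2 = 146**2 = 21316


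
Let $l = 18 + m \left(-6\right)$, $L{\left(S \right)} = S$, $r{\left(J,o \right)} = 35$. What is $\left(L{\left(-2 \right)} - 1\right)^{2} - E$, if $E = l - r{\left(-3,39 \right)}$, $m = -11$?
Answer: $-40$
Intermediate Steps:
$l = 84$ ($l = 18 - -66 = 18 + 66 = 84$)
$E = 49$ ($E = 84 - 35 = 49$)
$\left(L{\left(-2 \right)} - 1\right)^{2} - E = \left(-2 - 1\right)^{2} - 49 = \left(-3\right)^{2} - 49 = 9 - 49 = -40$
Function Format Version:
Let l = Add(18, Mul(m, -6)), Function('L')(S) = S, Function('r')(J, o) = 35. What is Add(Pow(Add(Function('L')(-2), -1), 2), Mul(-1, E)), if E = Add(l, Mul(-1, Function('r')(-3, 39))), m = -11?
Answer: -40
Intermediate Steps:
l = 84 (l = Add(18, Mul(-11, -6)) = Add(18, 66) = 84)
E = 49 (E = Add(84, Mul(-1, 35)) = Add(84, -35) = 49)
Add(Pow(Add(Function('L')(-2), -1), 2), Mul(-1, E)) = Add(Pow(Add(-2, -1), 2), Mul(-1, 49)) = Add(Pow(-3, 2), -49) = Add(9, -49) = -40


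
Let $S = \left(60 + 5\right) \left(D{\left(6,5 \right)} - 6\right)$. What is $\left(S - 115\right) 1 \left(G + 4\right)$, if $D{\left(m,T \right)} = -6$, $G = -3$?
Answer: $-895$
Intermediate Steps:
$S = -780$ ($S = \left(60 + 5\right) \left(-6 - 6\right) = 65 \left(-12\right) = -780$)
$\left(S - 115\right) 1 \left(G + 4\right) = \left(-780 - 115\right) 1 \left(-3 + 4\right) = \left(-780 - 115\right) 1 \cdot 1 = \left(-780 - 115\right) 1 = \left(-895\right) 1 = -895$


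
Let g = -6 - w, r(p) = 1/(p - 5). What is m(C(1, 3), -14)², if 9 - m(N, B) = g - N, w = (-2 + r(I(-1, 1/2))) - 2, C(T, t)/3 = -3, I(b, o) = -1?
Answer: 121/36 ≈ 3.3611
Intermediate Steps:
C(T, t) = -9 (C(T, t) = 3*(-3) = -9)
r(p) = 1/(-5 + p)
w = -25/6 (w = (-2 + 1/(-5 - 1)) - 2 = (-2 + 1/(-6)) - 2 = (-2 - ⅙) - 2 = -13/6 - 2 = -25/6 ≈ -4.1667)
g = -11/6 (g = -6 - 1*(-25/6) = -6 + 25/6 = -11/6 ≈ -1.8333)
m(N, B) = 65/6 + N (m(N, B) = 9 - (-11/6 - N) = 9 + (11/6 + N) = 65/6 + N)
m(C(1, 3), -14)² = (65/6 - 9)² = (11/6)² = 121/36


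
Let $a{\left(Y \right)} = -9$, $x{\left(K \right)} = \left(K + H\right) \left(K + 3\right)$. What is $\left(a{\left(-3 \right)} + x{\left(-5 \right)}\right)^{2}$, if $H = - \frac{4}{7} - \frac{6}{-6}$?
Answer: $\frac{1}{49} \approx 0.020408$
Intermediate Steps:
$H = \frac{3}{7}$ ($H = \left(-4\right) \frac{1}{7} - -1 = - \frac{4}{7} + 1 = \frac{3}{7} \approx 0.42857$)
$x{\left(K \right)} = \left(3 + K\right) \left(\frac{3}{7} + K\right)$ ($x{\left(K \right)} = \left(K + \frac{3}{7}\right) \left(K + 3\right) = \left(\frac{3}{7} + K\right) \left(3 + K\right) = \left(3 + K\right) \left(\frac{3}{7} + K\right)$)
$\left(a{\left(-3 \right)} + x{\left(-5 \right)}\right)^{2} = \left(-9 + \left(\frac{9}{7} + \left(-5\right)^{2} + \frac{24}{7} \left(-5\right)\right)\right)^{2} = \left(-9 + \left(\frac{9}{7} + 25 - \frac{120}{7}\right)\right)^{2} = \left(-9 + \frac{64}{7}\right)^{2} = \left(\frac{1}{7}\right)^{2} = \frac{1}{49}$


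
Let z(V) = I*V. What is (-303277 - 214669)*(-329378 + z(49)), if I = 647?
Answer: 154179575550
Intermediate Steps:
z(V) = 647*V
(-303277 - 214669)*(-329378 + z(49)) = (-303277 - 214669)*(-329378 + 647*49) = -517946*(-329378 + 31703) = -517946*(-297675) = 154179575550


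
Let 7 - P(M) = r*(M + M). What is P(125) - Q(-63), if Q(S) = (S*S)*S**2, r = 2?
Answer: -15753454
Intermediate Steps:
P(M) = 7 - 4*M (P(M) = 7 - 2*(M + M) = 7 - 2*2*M = 7 - 4*M)
Q(S) = S**4 (Q(S) = S**2*S**2 = S**4)
P(125) - Q(-63) = (7 - 4*125) - 1*(-63)**4 = (7 - 500) - 1*15752961 = -493 - 15752961 = -15753454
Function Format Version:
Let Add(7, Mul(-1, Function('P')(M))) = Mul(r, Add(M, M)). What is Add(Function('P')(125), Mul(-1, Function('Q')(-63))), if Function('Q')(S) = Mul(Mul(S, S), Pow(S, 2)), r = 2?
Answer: -15753454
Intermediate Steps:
Function('P')(M) = Add(7, Mul(-4, M)) (Function('P')(M) = Add(7, Mul(-1, Mul(2, Add(M, M)))) = Add(7, Mul(-1, Mul(2, Mul(2, M)))) = Add(7, Mul(-1, Mul(4, M))) = Add(7, Mul(-4, M)))
Function('Q')(S) = Pow(S, 4) (Function('Q')(S) = Mul(Pow(S, 2), Pow(S, 2)) = Pow(S, 4))
Add(Function('P')(125), Mul(-1, Function('Q')(-63))) = Add(Add(7, Mul(-4, 125)), Mul(-1, Pow(-63, 4))) = Add(Add(7, -500), Mul(-1, 15752961)) = Add(-493, -15752961) = -15753454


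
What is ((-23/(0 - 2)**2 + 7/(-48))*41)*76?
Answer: -220457/12 ≈ -18371.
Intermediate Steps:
((-23/(0 - 2)**2 + 7/(-48))*41)*76 = ((-23/((-2)**2) + 7*(-1/48))*41)*76 = ((-23/4 - 7/48)*41)*76 = -283/48*41*76 = -11603/48*76 = -220457/12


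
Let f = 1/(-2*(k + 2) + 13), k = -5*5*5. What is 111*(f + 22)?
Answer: 17097/7 ≈ 2442.4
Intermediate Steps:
k = -125 (k = -25*5 = -125)
f = 1/259 (f = 1/(-2*(-125 + 2) + 13) = 1/(-2*(-123) + 13) = 1/(246 + 13) = 1/259 ≈ 0.0038610)
111*(f + 22) = 111*(1/259 + 22) = 111*(5699/259) = 17097/7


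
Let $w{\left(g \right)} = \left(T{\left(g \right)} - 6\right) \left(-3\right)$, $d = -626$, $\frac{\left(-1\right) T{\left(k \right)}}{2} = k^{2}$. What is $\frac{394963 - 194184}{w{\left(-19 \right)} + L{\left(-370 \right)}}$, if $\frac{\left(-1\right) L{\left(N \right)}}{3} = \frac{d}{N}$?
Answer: $\frac{37144115}{403101} \approx 92.146$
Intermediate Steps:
$T{\left(k \right)} = - 2 k^{2}$
$L{\left(N \right)} = \frac{1878}{N}$ ($L{\left(N \right)} = - 3 \left(- \frac{626}{N}\right) = \frac{1878}{N}$)
$w{\left(g \right)} = 18 + 6 g^{2}$ ($w{\left(g \right)} = \left(- 2 g^{2} - 6\right) \left(-3\right) = \left(-6 - 2 g^{2}\right) \left(-3\right) = 18 + 6 g^{2}$)
$\frac{394963 - 194184}{w{\left(-19 \right)} + L{\left(-370 \right)}} = \frac{394963 - 194184}{\left(18 + 6 \left(-19\right)^{2}\right) + \frac{1878}{-370}} = \frac{200779}{\left(18 + 6 \cdot 361\right) + 1878 \left(- \frac{1}{370}\right)} = \frac{200779}{\left(18 + 2166\right) - \frac{939}{185}} = \frac{200779}{2184 - \frac{939}{185}} = \frac{200779}{\frac{403101}{185}} = 200779 \cdot \frac{185}{403101} = \frac{37144115}{403101}$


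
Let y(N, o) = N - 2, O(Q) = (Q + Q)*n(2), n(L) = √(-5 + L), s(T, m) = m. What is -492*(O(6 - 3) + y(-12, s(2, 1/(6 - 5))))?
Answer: 6888 - 2952*I*√3 ≈ 6888.0 - 5113.0*I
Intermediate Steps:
O(Q) = 2*I*Q*√3 (O(Q) = (Q + Q)*√(-5 + 2) = (2*Q)*√(-3) = (2*Q)*(I*√3) = 2*I*Q*√3)
y(N, o) = -2 + N
-492*(O(6 - 3) + y(-12, s(2, 1/(6 - 5)))) = -492*(2*I*(6 - 3)*√3 + (-2 - 12)) = -492*(2*I*3*√3 - 14) = -492*(6*I*√3 - 14) = -492*(-14 + 6*I*√3) = 6888 - 2952*I*√3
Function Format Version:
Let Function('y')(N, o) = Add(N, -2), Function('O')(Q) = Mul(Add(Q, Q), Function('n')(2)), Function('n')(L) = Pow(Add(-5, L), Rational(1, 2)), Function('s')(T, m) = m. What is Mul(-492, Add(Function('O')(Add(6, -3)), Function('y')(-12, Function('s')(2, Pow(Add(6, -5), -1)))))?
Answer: Add(6888, Mul(-2952, I, Pow(3, Rational(1, 2)))) ≈ Add(6888.0, Mul(-5113.0, I))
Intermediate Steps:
Function('O')(Q) = Mul(2, I, Q, Pow(3, Rational(1, 2))) (Function('O')(Q) = Mul(Add(Q, Q), Pow(Add(-5, 2), Rational(1, 2))) = Mul(Mul(2, Q), Pow(-3, Rational(1, 2))) = Mul(Mul(2, Q), Mul(I, Pow(3, Rational(1, 2)))) = Mul(2, I, Q, Pow(3, Rational(1, 2))))
Function('y')(N, o) = Add(-2, N)
Mul(-492, Add(Function('O')(Add(6, -3)), Function('y')(-12, Function('s')(2, Pow(Add(6, -5), -1))))) = Mul(-492, Add(Mul(2, I, Add(6, -3), Pow(3, Rational(1, 2))), Add(-2, -12))) = Mul(-492, Add(Mul(2, I, 3, Pow(3, Rational(1, 2))), -14)) = Mul(-492, Add(Mul(6, I, Pow(3, Rational(1, 2))), -14)) = Mul(-492, Add(-14, Mul(6, I, Pow(3, Rational(1, 2))))) = Add(6888, Mul(-2952, I, Pow(3, Rational(1, 2))))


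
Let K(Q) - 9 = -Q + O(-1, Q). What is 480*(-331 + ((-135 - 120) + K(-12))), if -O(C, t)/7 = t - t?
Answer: -271200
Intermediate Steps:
O(C, t) = 0 (O(C, t) = -7*(t - t) = -7*0 = 0)
K(Q) = 9 - Q (K(Q) = 9 + (-Q + 0) = 9 - Q)
480*(-331 + ((-135 - 120) + K(-12))) = 480*(-331 + ((-135 - 120) + (9 - 1*(-12)))) = 480*(-331 + (-255 + (9 + 12))) = 480*(-331 + (-255 + 21)) = 480*(-331 - 234) = 480*(-565) = -271200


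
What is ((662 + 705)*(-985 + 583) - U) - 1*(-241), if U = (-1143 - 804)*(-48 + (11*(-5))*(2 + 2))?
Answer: -1071089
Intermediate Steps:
U = 521796 (U = -1947*(-48 - 55*4) = -1947*(-48 - 220) = -1947*(-268) = 521796)
((662 + 705)*(-985 + 583) - U) - 1*(-241) = ((662 + 705)*(-985 + 583) - 1*521796) - 1*(-241) = (1367*(-402) - 521796) + 241 = (-549534 - 521796) + 241 = -1071330 + 241 = -1071089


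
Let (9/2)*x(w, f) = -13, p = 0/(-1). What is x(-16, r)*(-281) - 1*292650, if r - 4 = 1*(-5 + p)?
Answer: -2626544/9 ≈ -2.9184e+5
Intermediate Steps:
p = 0 (p = 0*(-1) = 0)
r = -1 (r = 4 + 1*(-5 + 0) = 4 + 1*(-5) = 4 - 5 = -1)
x(w, f) = -26/9 (x(w, f) = (2/9)*(-13) = -26/9)
x(-16, r)*(-281) - 1*292650 = -26/9*(-281) - 1*292650 = 7306/9 - 292650 = -2626544/9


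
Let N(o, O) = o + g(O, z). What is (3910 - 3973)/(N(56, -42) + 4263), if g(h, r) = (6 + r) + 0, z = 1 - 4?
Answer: -63/4322 ≈ -0.014577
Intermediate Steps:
z = -3
g(h, r) = 6 + r
N(o, O) = 3 + o (N(o, O) = o + (6 - 3) = o + 3 = 3 + o)
(3910 - 3973)/(N(56, -42) + 4263) = (3910 - 3973)/((3 + 56) + 4263) = -63/(59 + 4263) = -63/4322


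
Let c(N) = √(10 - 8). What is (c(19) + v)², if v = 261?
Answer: (261 + √2)² ≈ 68861.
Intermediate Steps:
c(N) = √2
(c(19) + v)² = (√2 + 261)² = (261 + √2)²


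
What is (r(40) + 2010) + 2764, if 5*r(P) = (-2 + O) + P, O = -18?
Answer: 4778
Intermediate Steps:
r(P) = -4 + P/5 (r(P) = ((-2 - 18) + P)/5 = (-20 + P)/5 = -4 + P/5)
(r(40) + 2010) + 2764 = ((-4 + (⅕)*40) + 2010) + 2764 = ((-4 + 8) + 2010) + 2764 = (4 + 2010) + 2764 = 2014 + 2764 = 4778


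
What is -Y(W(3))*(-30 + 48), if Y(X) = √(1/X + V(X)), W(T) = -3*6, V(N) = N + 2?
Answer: -51*I*√2 ≈ -72.125*I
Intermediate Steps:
V(N) = 2 + N
W(T) = -18
Y(X) = √(2 + X + 1/X) (Y(X) = √(1/X + (2 + X)) = √(2 + X + 1/X))
-Y(W(3))*(-30 + 48) = -√(2 - 18 + 1/(-18))*(-30 + 48) = -√(2 - 18 - 1/18)*18 = -√(-289/18)*18 = -17*I*√2/6*18 = -51*I*√2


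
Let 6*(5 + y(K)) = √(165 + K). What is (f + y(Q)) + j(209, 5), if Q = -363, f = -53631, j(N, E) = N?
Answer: -53427 + I*√22/2 ≈ -53427.0 + 2.3452*I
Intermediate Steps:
y(K) = -5 + √(165 + K)/6
(f + y(Q)) + j(209, 5) = (-53631 + (-5 + √(165 - 363)/6)) + 209 = (-53631 + (-5 + √(-198)/6)) + 209 = (-53631 + (-5 + (3*I*√22)/6)) + 209 = (-53631 + (-5 + I*√22/2)) + 209 = (-53636 + I*√22/2) + 209 = -53427 + I*√22/2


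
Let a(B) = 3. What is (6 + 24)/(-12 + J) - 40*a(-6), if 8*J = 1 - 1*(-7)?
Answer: -1350/11 ≈ -122.73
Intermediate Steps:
J = 1 (J = (1 - 1*(-7))/8 = (1 + 7)/8 = (⅛)*8 = 1)
(6 + 24)/(-12 + J) - 40*a(-6) = (6 + 24)/(-12 + 1) - 40*3 = 30/(-11) - 120 = 30*(-1/11) - 120 = -30/11 - 120 = -1350/11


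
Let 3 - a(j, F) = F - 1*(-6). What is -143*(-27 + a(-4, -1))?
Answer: 4147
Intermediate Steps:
a(j, F) = -3 - F (a(j, F) = 3 - (F - 1*(-6)) = 3 - (F + 6) = 3 - (6 + F) = 3 + (-6 - F) = -3 - F)
-143*(-27 + a(-4, -1)) = -143*(-27 + (-3 - 1*(-1))) = -143*(-27 + (-3 + 1)) = -143*(-27 - 2) = -143*(-29) = 4147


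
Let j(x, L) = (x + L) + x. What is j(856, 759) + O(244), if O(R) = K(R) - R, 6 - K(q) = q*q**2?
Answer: -14524551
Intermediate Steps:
j(x, L) = L + 2*x (j(x, L) = (L + x) + x = L + 2*x)
K(q) = 6 - q**3 (K(q) = 6 - q*q**2 = 6 - q**3)
O(R) = 6 - R - R**3 (O(R) = (6 - R**3) - R = 6 - R - R**3)
j(856, 759) + O(244) = (759 + 2*856) + (6 - 1*244 - 1*244**3) = (759 + 1712) + (6 - 244 - 1*14526784) = 2471 + (6 - 244 - 14526784) = 2471 - 14527022 = -14524551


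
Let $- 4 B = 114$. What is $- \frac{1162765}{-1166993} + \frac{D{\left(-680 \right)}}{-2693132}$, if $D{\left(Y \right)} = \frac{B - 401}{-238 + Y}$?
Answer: $\frac{5749395598196293}{5770302328651536} \approx 0.99638$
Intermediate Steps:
$B = - \frac{57}{2}$ ($B = \left(- \frac{1}{4}\right) 114 = - \frac{57}{2} \approx -28.5$)
$D{\left(Y \right)} = - \frac{859}{2 \left(-238 + Y\right)}$ ($D{\left(Y \right)} = \frac{- \frac{57}{2} - 401}{-238 + Y} = - \frac{859}{2 \left(-238 + Y\right)}$)
$- \frac{1162765}{-1166993} + \frac{D{\left(-680 \right)}}{-2693132} = - \frac{1162765}{-1166993} + \frac{\left(-859\right) \frac{1}{-476 + 2 \left(-680\right)}}{-2693132} = \left(-1162765\right) \left(- \frac{1}{1166993}\right) + - \frac{859}{-476 - 1360} \left(- \frac{1}{2693132}\right) = \frac{1162765}{1166993} + - \frac{859}{-1836} \left(- \frac{1}{2693132}\right) = \frac{1162765}{1166993} + \left(-859\right) \left(- \frac{1}{1836}\right) \left(- \frac{1}{2693132}\right) = \frac{1162765}{1166993} + \frac{859}{1836} \left(- \frac{1}{2693132}\right) = \frac{1162765}{1166993} - \frac{859}{4944590352} = \frac{5749395598196293}{5770302328651536}$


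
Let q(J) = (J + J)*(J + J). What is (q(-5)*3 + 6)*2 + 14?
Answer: 626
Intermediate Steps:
q(J) = 4*J² (q(J) = (2*J)*(2*J) = 4*J²)
(q(-5)*3 + 6)*2 + 14 = ((4*(-5)²)*3 + 6)*2 + 14 = ((4*25)*3 + 6)*2 + 14 = (100*3 + 6)*2 + 14 = (300 + 6)*2 + 14 = 306*2 + 14 = 612 + 14 = 626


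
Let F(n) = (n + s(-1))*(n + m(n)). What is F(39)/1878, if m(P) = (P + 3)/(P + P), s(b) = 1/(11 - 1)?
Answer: 100487/122070 ≈ 0.82319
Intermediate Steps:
s(b) = ⅒ (s(b) = 1/10 = ⅒)
m(P) = (3 + P)/(2*P) (m(P) = (3 + P)/((2*P)) = (3 + P)*(1/(2*P)) = (3 + P)/(2*P))
F(n) = (⅒ + n)*(n + (3 + n)/(2*n)) (F(n) = (n + ⅒)*(n + (3 + n)/(2*n)) = (⅒ + n)*(n + (3 + n)/(2*n)))
F(39)/1878 = (31/20 + 39² + (⅗)*39 + (3/20)/39)/1878 = (31/20 + 1521 + 117/5 + (3/20)*(1/39))*(1/1878) = (31/20 + 1521 + 117/5 + 1/260)*(1/1878) = (100487/65)*(1/1878) = 100487/122070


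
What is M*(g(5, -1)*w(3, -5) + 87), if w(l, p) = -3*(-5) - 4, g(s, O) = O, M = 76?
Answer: 5776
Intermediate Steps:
w(l, p) = 11 (w(l, p) = 15 - 4 = 11)
M*(g(5, -1)*w(3, -5) + 87) = 76*(-1*11 + 87) = 76*(-11 + 87) = 76*76 = 5776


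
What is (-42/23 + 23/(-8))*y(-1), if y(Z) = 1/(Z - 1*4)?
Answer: 173/184 ≈ 0.94022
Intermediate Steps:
y(Z) = 1/(-4 + Z) (y(Z) = 1/(Z - 4) = 1/(-4 + Z))
(-42/23 + 23/(-8))*y(-1) = (-42/23 + 23/(-8))/(-4 - 1) = (-42*1/23 + 23*(-1/8))/(-5) = (-42/23 - 23/8)*(-1/5) = -865/184*(-1/5) = 173/184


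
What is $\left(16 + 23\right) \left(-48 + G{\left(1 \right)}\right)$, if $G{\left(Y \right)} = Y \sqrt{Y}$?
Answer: $-1833$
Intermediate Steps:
$G{\left(Y \right)} = Y^{\frac{3}{2}}$
$\left(16 + 23\right) \left(-48 + G{\left(1 \right)}\right) = \left(16 + 23\right) \left(-48 + 1^{\frac{3}{2}}\right) = 39 \left(-48 + 1\right) = 39 \left(-47\right) = -1833$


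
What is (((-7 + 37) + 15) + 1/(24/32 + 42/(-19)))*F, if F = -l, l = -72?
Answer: 118056/37 ≈ 3190.7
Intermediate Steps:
F = 72 (F = -1*(-72) = 72)
(((-7 + 37) + 15) + 1/(24/32 + 42/(-19)))*F = (((-7 + 37) + 15) + 1/(24/32 + 42/(-19)))*72 = ((30 + 15) + 1/(24*(1/32) + 42*(-1/19)))*72 = (45 + 1/(3/4 - 42/19))*72 = (45 + 1/(-111/76))*72 = (45 - 76/111)*72 = (4919/111)*72 = 118056/37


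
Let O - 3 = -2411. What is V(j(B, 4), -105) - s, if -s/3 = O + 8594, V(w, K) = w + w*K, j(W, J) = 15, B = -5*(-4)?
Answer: 16998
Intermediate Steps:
B = 20
O = -2408 (O = 3 - 2411 = -2408)
V(w, K) = w + K*w
s = -18558 (s = -3*(-2408 + 8594) = -3*6186 = -18558)
V(j(B, 4), -105) - s = 15*(1 - 105) - 1*(-18558) = 15*(-104) + 18558 = -1560 + 18558 = 16998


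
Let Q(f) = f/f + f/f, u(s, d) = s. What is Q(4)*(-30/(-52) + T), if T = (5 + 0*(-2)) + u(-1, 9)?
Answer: 119/13 ≈ 9.1538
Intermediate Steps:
Q(f) = 2 (Q(f) = 1 + 1 = 2)
T = 4 (T = (5 + 0*(-2)) - 1 = (5 + 0) - 1 = 5 - 1 = 4)
Q(4)*(-30/(-52) + T) = 2*(-30/(-52) + 4) = 2*(-30*(-1/52) + 4) = 2*(15/26 + 4) = 2*(119/26) = 119/13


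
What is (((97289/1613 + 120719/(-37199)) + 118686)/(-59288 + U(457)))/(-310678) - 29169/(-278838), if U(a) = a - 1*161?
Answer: 42432233825195655121/405601373547553500176 ≈ 0.10462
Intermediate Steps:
U(a) = -161 + a (U(a) = a - 161 = -161 + a)
(((97289/1613 + 120719/(-37199)) + 118686)/(-59288 + U(457)))/(-310678) - 29169/(-278838) = (((97289/1613 + 120719/(-37199)) + 118686)/(-59288 + (-161 + 457)))/(-310678) - 29169/(-278838) = (((97289*(1/1613) + 120719*(-1/37199)) + 118686)/(-59288 + 296))*(-1/310678) - 29169*(-1/278838) = (((97289/1613 - 120719/37199) + 118686)/(-58992))*(-1/310678) + 463/4426 = ((3424333764/60001987 + 118686)*(-1/58992))*(-1/310678) + 463/4426 = ((7124820162846/60001987)*(-1/58992))*(-1/310678) + 463/4426 = -1187470027141/589939536184*(-1/310678) + 463/4426 = 1187470027141/183281235222572752 + 463/4426 = 42432233825195655121/405601373547553500176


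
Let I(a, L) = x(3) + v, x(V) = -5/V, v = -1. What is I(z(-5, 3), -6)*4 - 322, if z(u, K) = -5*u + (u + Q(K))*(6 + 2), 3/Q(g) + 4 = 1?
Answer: -998/3 ≈ -332.67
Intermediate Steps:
Q(g) = -1 (Q(g) = 3/(-4 + 1) = 3/(-3) = 3*(-1/3) = -1)
z(u, K) = -8 + 3*u (z(u, K) = -5*u + (u - 1)*(6 + 2) = -5*u + (-1 + u)*8 = -5*u + (-8 + 8*u) = -8 + 3*u)
I(a, L) = -8/3 (I(a, L) = -5/3 - 1 = -8/3)
I(z(-5, 3), -6)*4 - 322 = -8/3*4 - 322 = -32/3 - 322 = -998/3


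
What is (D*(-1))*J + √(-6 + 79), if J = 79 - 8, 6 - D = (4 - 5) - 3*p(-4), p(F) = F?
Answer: 355 + √73 ≈ 363.54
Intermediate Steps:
D = -5 (D = 6 - ((4 - 5) - 3*(-4)) = 6 - (-1 + 12) = 6 - 1*11 = 6 - 11 = -5)
J = 71
(D*(-1))*J + √(-6 + 79) = -5*(-1)*71 + √(-6 + 79) = 5*71 + √73 = 355 + √73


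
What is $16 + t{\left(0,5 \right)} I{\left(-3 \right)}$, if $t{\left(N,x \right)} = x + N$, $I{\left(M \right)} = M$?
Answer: $1$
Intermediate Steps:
$t{\left(N,x \right)} = N + x$
$16 + t{\left(0,5 \right)} I{\left(-3 \right)} = 16 + \left(0 + 5\right) \left(-3\right) = 16 + 5 \left(-3\right) = 16 - 15 = 1$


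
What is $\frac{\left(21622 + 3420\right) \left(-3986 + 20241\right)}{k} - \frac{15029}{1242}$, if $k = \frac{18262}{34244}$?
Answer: $\frac{376360668006967}{493074} \approx 7.6329 \cdot 10^{8}$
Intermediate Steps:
$k = \frac{9131}{17122}$ ($k = 18262 \cdot \frac{1}{34244} = \frac{9131}{17122} \approx 0.53329$)
$\frac{\left(21622 + 3420\right) \left(-3986 + 20241\right)}{k} - \frac{15029}{1242} = \frac{\left(21622 + 3420\right) \left(-3986 + 20241\right)}{\frac{9131}{17122}} - \frac{15029}{1242} = 25042 \cdot 16255 \cdot \frac{17122}{9131} - \frac{15029}{1242} = 407057710 \cdot \frac{17122}{9131} - \frac{15029}{1242} = \frac{6969642110620}{9131} - \frac{15029}{1242} = \frac{376360668006967}{493074}$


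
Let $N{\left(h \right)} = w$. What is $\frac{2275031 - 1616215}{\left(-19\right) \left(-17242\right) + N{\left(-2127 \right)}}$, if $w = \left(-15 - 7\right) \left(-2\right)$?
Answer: $\frac{329408}{163821} \approx 2.0108$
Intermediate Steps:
$w = 44$ ($w = \left(-22\right) \left(-2\right) = 44$)
$N{\left(h \right)} = 44$
$\frac{2275031 - 1616215}{\left(-19\right) \left(-17242\right) + N{\left(-2127 \right)}} = \frac{2275031 - 1616215}{\left(-19\right) \left(-17242\right) + 44} = \frac{658816}{327598 + 44} = \frac{658816}{327642} = 658816 \cdot \frac{1}{327642} = \frac{329408}{163821}$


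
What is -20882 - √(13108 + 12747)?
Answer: -20882 - √25855 ≈ -21043.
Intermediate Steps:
-20882 - √(13108 + 12747) = -20882 - √25855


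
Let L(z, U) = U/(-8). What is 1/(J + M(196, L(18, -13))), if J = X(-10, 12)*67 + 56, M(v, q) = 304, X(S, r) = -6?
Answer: -1/42 ≈ -0.023810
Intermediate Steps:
L(z, U) = -U/8 (L(z, U) = U*(-1/8) = -U/8)
J = -346 (J = -6*67 + 56 = -402 + 56 = -346)
1/(J + M(196, L(18, -13))) = 1/(-346 + 304) = 1/(-42) = -1/42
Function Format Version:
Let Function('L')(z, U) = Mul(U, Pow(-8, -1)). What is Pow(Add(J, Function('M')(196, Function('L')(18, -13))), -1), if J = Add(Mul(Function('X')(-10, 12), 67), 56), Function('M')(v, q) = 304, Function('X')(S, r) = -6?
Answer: Rational(-1, 42) ≈ -0.023810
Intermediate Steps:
Function('L')(z, U) = Mul(Rational(-1, 8), U) (Function('L')(z, U) = Mul(U, Rational(-1, 8)) = Mul(Rational(-1, 8), U))
J = -346 (J = Add(Mul(-6, 67), 56) = Add(-402, 56) = -346)
Pow(Add(J, Function('M')(196, Function('L')(18, -13))), -1) = Pow(Add(-346, 304), -1) = Pow(-42, -1) = Rational(-1, 42)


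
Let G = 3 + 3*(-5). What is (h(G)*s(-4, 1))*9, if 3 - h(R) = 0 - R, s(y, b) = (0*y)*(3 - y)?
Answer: 0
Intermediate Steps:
s(y, b) = 0 (s(y, b) = 0*(3 - y) = 0)
G = -12 (G = 3 - 15 = -12)
h(R) = 3 + R (h(R) = 3 - (0 - R) = 3 - (-1)*R = 3 + R)
(h(G)*s(-4, 1))*9 = ((3 - 12)*0)*9 = -9*0*9 = 0*9 = 0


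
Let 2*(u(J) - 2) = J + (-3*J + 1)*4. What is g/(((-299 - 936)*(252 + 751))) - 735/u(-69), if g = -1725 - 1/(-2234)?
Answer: -407674927/212866690 ≈ -1.9152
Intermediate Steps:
u(J) = 4 - 11*J/2 (u(J) = 2 + (J + (-3*J + 1)*4)/2 = 2 + (J + (1 - 3*J)*4)/2 = 2 + (J + (4 - 12*J))/2 = 2 + (4 - 11*J)/2 = 2 + (2 - 11*J/2) = 4 - 11*J/2)
g = -3853649/2234 (g = -1725 - 1*(-1/2234) = -1725 + 1/2234 = -3853649/2234 ≈ -1725.0)
g/(((-299 - 936)*(252 + 751))) - 735/u(-69) = -3853649*1/((-299 - 936)*(252 + 751))/2234 - 735/(4 - 11/2*(-69)) = -3853649/(2234*((-1235*1003))) - 735/(4 + 759/2) = -3853649/2234/(-1238705) - 735/767/2 = -3853649/2234*(-1/1238705) - 735*2/767 = 3853649/2767266970 - 1470/767 = -407674927/212866690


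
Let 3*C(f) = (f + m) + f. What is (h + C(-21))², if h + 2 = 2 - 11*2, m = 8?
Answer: 10000/9 ≈ 1111.1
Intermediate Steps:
C(f) = 8/3 + 2*f/3 (C(f) = ((f + 8) + f)/3 = ((8 + f) + f)/3 = (8 + 2*f)/3 = 8/3 + 2*f/3)
h = -22 (h = -2 + (2 - 11*2) = -2 + (2 - 22) = -2 - 20 = -22)
(h + C(-21))² = (-22 + (8/3 + (⅔)*(-21)))² = (-22 + (8/3 - 14))² = (-22 - 34/3)² = (-100/3)² = 10000/9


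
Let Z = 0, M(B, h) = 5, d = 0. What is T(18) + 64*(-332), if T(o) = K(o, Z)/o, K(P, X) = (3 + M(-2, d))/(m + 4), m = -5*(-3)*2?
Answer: -3250942/153 ≈ -21248.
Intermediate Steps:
m = 30 (m = 15*2 = 30)
K(P, X) = 4/17 (K(P, X) = (3 + 5)/(30 + 4) = 8/34 = 8*(1/34) = 4/17)
T(o) = 4/(17*o)
T(18) + 64*(-332) = (4/17)/18 + 64*(-332) = (4/17)*(1/18) - 21248 = 2/153 - 21248 = -3250942/153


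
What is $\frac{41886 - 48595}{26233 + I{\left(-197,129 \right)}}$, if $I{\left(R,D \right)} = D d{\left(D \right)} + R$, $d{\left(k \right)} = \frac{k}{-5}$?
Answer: $- \frac{33545}{113539} \approx -0.29545$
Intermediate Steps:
$d{\left(k \right)} = - \frac{k}{5}$ ($d{\left(k \right)} = k \left(- \frac{1}{5}\right) = - \frac{k}{5}$)
$I{\left(R,D \right)} = R - \frac{D^{2}}{5}$ ($I{\left(R,D \right)} = D \left(- \frac{D}{5}\right) + R = - \frac{D^{2}}{5} + R = R - \frac{D^{2}}{5}$)
$\frac{41886 - 48595}{26233 + I{\left(-197,129 \right)}} = \frac{41886 - 48595}{26233 - \left(197 + \frac{129^{2}}{5}\right)} = - \frac{6709}{26233 - \frac{17626}{5}} = - \frac{6709}{\frac{113539}{5}} = \left(-6709\right) \frac{5}{113539} = - \frac{33545}{113539}$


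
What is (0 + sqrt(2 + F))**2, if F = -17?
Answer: -15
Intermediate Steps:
(0 + sqrt(2 + F))**2 = (0 + sqrt(2 - 17))**2 = (0 + sqrt(-15))**2 = (0 + I*sqrt(15))**2 = (I*sqrt(15))**2 = -15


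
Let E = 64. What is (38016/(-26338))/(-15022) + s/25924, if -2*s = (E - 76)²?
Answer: -1718827038/641050998679 ≈ -0.0026813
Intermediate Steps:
s = -72 (s = -(64 - 76)²/2 = -½*(-12)² = -½*144 = -72)
(38016/(-26338))/(-15022) + s/25924 = (38016/(-26338))/(-15022) - 72/25924 = (38016*(-1/26338))*(-1/15022) - 72*1/25924 = -19008/13169*(-1/15022) - 18/6481 = 9504/98912359 - 18/6481 = -1718827038/641050998679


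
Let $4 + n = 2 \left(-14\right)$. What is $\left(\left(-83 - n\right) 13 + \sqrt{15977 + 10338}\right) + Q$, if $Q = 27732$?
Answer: $27069 + \sqrt{26315} \approx 27231.0$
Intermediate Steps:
$n = -32$ ($n = -4 + 2 \left(-14\right) = -4 - 28 = -32$)
$\left(\left(-83 - n\right) 13 + \sqrt{15977 + 10338}\right) + Q = \left(\left(-83 - -32\right) 13 + \sqrt{15977 + 10338}\right) + 27732 = \left(\left(-83 + 32\right) 13 + \sqrt{26315}\right) + 27732 = \left(\left(-51\right) 13 + \sqrt{26315}\right) + 27732 = \left(-663 + \sqrt{26315}\right) + 27732 = 27069 + \sqrt{26315}$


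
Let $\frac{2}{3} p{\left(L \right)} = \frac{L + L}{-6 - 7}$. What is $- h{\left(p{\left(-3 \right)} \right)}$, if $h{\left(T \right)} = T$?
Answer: $- \frac{9}{13} \approx -0.69231$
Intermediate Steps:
$p{\left(L \right)} = - \frac{3 L}{13}$ ($p{\left(L \right)} = \frac{3 \frac{L + L}{-6 - 7}}{2} = \frac{3 \frac{2 L}{-13}}{2} = \frac{3 \cdot 2 L \left(- \frac{1}{13}\right)}{2} = \frac{3 \left(- \frac{2 L}{13}\right)}{2} = - \frac{3 L}{13}$)
$- h{\left(p{\left(-3 \right)} \right)} = - \frac{\left(-3\right) \left(-3\right)}{13} = \left(-1\right) \frac{9}{13} = - \frac{9}{13}$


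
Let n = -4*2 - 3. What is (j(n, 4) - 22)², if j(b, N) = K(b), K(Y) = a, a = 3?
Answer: 361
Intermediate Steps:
K(Y) = 3
n = -11 (n = -8 - 3 = -11)
j(b, N) = 3
(j(n, 4) - 22)² = (3 - 22)² = (-19)² = 361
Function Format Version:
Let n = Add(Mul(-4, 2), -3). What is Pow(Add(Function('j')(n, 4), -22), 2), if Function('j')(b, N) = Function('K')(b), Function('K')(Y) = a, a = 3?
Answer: 361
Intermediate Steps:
Function('K')(Y) = 3
n = -11 (n = Add(-8, -3) = -11)
Function('j')(b, N) = 3
Pow(Add(Function('j')(n, 4), -22), 2) = Pow(Add(3, -22), 2) = Pow(-19, 2) = 361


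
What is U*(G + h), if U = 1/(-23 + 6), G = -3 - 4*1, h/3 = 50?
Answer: -143/17 ≈ -8.4118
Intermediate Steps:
h = 150 (h = 3*50 = 150)
G = -7 (G = -3 - 4 = -7)
U = -1/17 (U = 1/(-17) = -1/17 ≈ -0.058824)
U*(G + h) = -(-7 + 150)/17 = -1/17*143 = -143/17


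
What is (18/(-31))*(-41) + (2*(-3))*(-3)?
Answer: 1296/31 ≈ 41.806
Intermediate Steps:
(18/(-31))*(-41) + (2*(-3))*(-3) = (18*(-1/31))*(-41) - 6*(-3) = -18/31*(-41) + 18 = 738/31 + 18 = 1296/31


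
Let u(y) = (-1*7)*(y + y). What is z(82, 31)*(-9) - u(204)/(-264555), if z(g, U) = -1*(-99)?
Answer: -78573787/88185 ≈ -891.01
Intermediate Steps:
z(g, U) = 99
u(y) = -14*y
z(82, 31)*(-9) - u(204)/(-264555) = 99*(-9) - (-14*204)/(-264555) = -891 - (-2856)*(-1)/264555 = -891 - 1*952/88185 = -891 - 952/88185 = -78573787/88185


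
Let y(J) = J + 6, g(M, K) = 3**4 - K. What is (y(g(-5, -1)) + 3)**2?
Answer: 8281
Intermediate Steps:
g(M, K) = 81 - K
y(J) = 6 + J
(y(g(-5, -1)) + 3)**2 = ((6 + (81 - 1*(-1))) + 3)**2 = ((6 + (81 + 1)) + 3)**2 = ((6 + 82) + 3)**2 = (88 + 3)**2 = 91**2 = 8281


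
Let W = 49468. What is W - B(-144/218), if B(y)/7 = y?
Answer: 5392516/109 ≈ 49473.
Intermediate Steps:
B(y) = 7*y
W - B(-144/218) = 49468 - 7*(-144/218) = 49468 - 7*(-144*1/218) = 49468 - 7*(-72)/109 = 49468 - 1*(-504/109) = 49468 + 504/109 = 5392516/109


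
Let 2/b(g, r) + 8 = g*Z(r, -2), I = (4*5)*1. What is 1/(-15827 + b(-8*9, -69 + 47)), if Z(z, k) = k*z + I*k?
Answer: -148/2342397 ≈ -6.3183e-5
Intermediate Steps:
I = 20 (I = 20*1 = 20)
Z(z, k) = 20*k + k*z (Z(z, k) = k*z + 20*k = 20*k + k*z)
b(g, r) = 2/(-8 + g*(-40 - 2*r)) (b(g, r) = 2/(-8 + g*(-2*(20 + r))) = 2/(-8 + g*(-40 - 2*r)))
1/(-15827 + b(-8*9, -69 + 47)) = 1/(-15827 + 1/(-4 + (-8*9)*(-20 - (-69 + 47)))) = 1/(-15827 + 1/(-4 - 72*(-20 - 1*(-22)))) = 1/(-15827 + 1/(-4 - 72*(-20 + 22))) = 1/(-15827 + 1/(-4 - 72*2)) = 1/(-15827 + 1/(-4 - 144)) = 1/(-15827 + 1/(-148)) = 1/(-15827 - 1/148) = 1/(-2342397/148) = -148/2342397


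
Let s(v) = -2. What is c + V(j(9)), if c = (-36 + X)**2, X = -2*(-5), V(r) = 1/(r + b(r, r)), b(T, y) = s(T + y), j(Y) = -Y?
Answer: 7435/11 ≈ 675.91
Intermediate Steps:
b(T, y) = -2
V(r) = 1/(-2 + r) (V(r) = 1/(r - 2) = 1/(-2 + r))
X = 10
c = 676 (c = (-36 + 10)**2 = (-26)**2 = 676)
c + V(j(9)) = 676 + 1/(-2 - 1*9) = 676 + 1/(-2 - 9) = 676 + 1/(-11) = 676 - 1/11 = 7435/11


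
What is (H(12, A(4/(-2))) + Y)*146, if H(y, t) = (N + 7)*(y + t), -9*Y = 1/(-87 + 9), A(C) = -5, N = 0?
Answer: 2511127/351 ≈ 7154.2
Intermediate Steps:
Y = 1/702 (Y = -1/(9*(-87 + 9)) = -⅑/(-78) = -⅑*(-1/78) = 1/702 ≈ 0.0014245)
H(y, t) = 7*t + 7*y (H(y, t) = (0 + 7)*(y + t) = 7*(t + y) = 7*t + 7*y)
(H(12, A(4/(-2))) + Y)*146 = ((7*(-5) + 7*12) + 1/702)*146 = ((-35 + 84) + 1/702)*146 = (49 + 1/702)*146 = (34399/702)*146 = 2511127/351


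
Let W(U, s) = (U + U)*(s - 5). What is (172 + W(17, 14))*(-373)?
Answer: -178294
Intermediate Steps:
W(U, s) = 2*U*(-5 + s) (W(U, s) = (2*U)*(-5 + s) = 2*U*(-5 + s))
(172 + W(17, 14))*(-373) = (172 + 2*17*(-5 + 14))*(-373) = (172 + 2*17*9)*(-373) = (172 + 306)*(-373) = 478*(-373) = -178294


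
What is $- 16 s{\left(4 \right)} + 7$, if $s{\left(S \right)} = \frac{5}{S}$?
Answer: $-13$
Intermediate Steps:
$- 16 s{\left(4 \right)} + 7 = - 16 \cdot \frac{5}{4} + 7 = - 16 \cdot 5 \cdot \frac{1}{4} + 7 = \left(-16\right) \frac{5}{4} + 7 = -20 + 7 = -13$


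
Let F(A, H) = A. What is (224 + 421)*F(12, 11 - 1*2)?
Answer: 7740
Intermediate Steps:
(224 + 421)*F(12, 11 - 1*2) = (224 + 421)*12 = 645*12 = 7740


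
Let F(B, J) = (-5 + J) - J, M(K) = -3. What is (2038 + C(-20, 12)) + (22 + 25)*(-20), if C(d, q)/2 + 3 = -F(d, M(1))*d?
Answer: 892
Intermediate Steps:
F(B, J) = -5
C(d, q) = -6 + 10*d (C(d, q) = -6 + 2*(-(-5)*d) = -6 + 2*(5*d) = -6 + 10*d)
(2038 + C(-20, 12)) + (22 + 25)*(-20) = (2038 + (-6 + 10*(-20))) + (22 + 25)*(-20) = (2038 + (-6 - 200)) + 47*(-20) = (2038 - 206) - 940 = 1832 - 940 = 892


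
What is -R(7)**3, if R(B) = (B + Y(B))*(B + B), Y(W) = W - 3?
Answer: -3652264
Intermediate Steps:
Y(W) = -3 + W
R(B) = 2*B*(-3 + 2*B) (R(B) = (B + (-3 + B))*(B + B) = (-3 + 2*B)*(2*B) = 2*B*(-3 + 2*B))
-R(7)**3 = -(2*7*(-3 + 2*7))**3 = -(2*7*(-3 + 14))**3 = -(2*7*11)**3 = -1*154**3 = -1*3652264 = -3652264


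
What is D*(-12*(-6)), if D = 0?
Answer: 0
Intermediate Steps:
D*(-12*(-6)) = 0*(-12*(-6)) = 0*72 = 0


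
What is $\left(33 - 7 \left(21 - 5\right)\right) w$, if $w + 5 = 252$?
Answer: $-19513$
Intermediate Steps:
$w = 247$ ($w = -5 + 252 = 247$)
$\left(33 - 7 \left(21 - 5\right)\right) w = \left(33 - 7 \left(21 - 5\right)\right) 247 = \left(33 - 112\right) 247 = \left(-79\right) 247 = -19513$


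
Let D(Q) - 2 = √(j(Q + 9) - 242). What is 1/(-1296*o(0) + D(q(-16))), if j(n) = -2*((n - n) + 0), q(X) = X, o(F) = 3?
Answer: -1943/7550619 - 11*I*√2/15101238 ≈ -0.00025733 - 1.0301e-6*I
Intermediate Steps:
j(n) = 0 (j(n) = -2*(0 + 0) = -2*0 = 0)
D(Q) = 2 + 11*I*√2 (D(Q) = 2 + √(0 - 242) = 2 + √(-242) = 2 + 11*I*√2)
1/(-1296*o(0) + D(q(-16))) = 1/(-1296*3 + (2 + 11*I*√2)) = 1/(-3888 + (2 + 11*I*√2)) = 1/(-3886 + 11*I*√2)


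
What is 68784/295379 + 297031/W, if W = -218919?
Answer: -72678595253/64664075301 ≈ -1.1239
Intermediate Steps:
68784/295379 + 297031/W = 68784/295379 + 297031/(-218919) = 68784*(1/295379) + 297031*(-1/218919) = 68784/295379 - 297031/218919 = -72678595253/64664075301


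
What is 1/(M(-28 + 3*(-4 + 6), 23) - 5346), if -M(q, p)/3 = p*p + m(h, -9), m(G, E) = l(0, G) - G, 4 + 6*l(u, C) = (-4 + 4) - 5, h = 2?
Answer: -2/13845 ≈ -0.00014446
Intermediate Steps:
l(u, C) = -3/2 (l(u, C) = -2/3 + ((-4 + 4) - 5)/6 = -2/3 + (0 - 5)/6 = -2/3 + (1/6)*(-5) = -2/3 - 5/6 = -3/2)
m(G, E) = -3/2 - G
M(q, p) = 21/2 - 3*p**2 (M(q, p) = -3*(p*p + (-3/2 - 1*2)) = -3*(p**2 + (-3/2 - 2)) = -3*(p**2 - 7/2) = -3*(-7/2 + p**2) = 21/2 - 3*p**2)
1/(M(-28 + 3*(-4 + 6), 23) - 5346) = 1/((21/2 - 3*23**2) - 5346) = 1/((21/2 - 3*529) - 5346) = 1/((21/2 - 1587) - 5346) = 1/(-3153/2 - 5346) = 1/(-13845/2) = -2/13845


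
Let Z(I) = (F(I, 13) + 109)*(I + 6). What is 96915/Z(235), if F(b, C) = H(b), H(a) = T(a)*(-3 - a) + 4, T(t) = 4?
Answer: -96915/202199 ≈ -0.47931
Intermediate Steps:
H(a) = -8 - 4*a (H(a) = 4*(-3 - a) + 4 = (-12 - 4*a) + 4 = -8 - 4*a)
F(b, C) = -8 - 4*b
Z(I) = (6 + I)*(101 - 4*I) (Z(I) = ((-8 - 4*I) + 109)*(I + 6) = (101 - 4*I)*(6 + I) = (6 + I)*(101 - 4*I))
96915/Z(235) = 96915/(606 - 4*235² + 77*235) = 96915/(606 - 4*55225 + 18095) = 96915/(606 - 220900 + 18095) = 96915/(-202199) = 96915*(-1/202199) = -96915/202199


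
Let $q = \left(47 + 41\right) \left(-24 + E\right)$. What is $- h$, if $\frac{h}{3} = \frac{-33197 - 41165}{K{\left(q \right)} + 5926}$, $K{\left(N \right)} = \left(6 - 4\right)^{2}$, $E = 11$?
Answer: $\frac{111543}{2965} \approx 37.62$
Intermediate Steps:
$q = -1144$ ($q = \left(47 + 41\right) \left(-24 + 11\right) = 88 \left(-13\right) = -1144$)
$K{\left(N \right)} = 4$ ($K{\left(N \right)} = 2^{2} = 4$)
$h = - \frac{111543}{2965}$ ($h = 3 \frac{-33197 - 41165}{4 + 5926} = 3 \left(- \frac{74362}{5930}\right) = 3 \left(\left(-74362\right) \frac{1}{5930}\right) = 3 \left(- \frac{37181}{2965}\right) = - \frac{111543}{2965} \approx -37.62$)
$- h = \left(-1\right) \left(- \frac{111543}{2965}\right) = \frac{111543}{2965}$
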